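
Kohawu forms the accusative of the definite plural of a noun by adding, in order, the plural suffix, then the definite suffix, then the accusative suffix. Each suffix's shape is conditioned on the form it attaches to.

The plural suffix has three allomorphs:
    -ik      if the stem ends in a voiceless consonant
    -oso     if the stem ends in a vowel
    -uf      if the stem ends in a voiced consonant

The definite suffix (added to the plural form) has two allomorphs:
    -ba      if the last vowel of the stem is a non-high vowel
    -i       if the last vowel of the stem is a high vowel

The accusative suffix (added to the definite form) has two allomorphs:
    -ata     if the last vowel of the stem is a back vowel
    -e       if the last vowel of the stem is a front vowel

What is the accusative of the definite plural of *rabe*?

rabeosobaata

Since the final sound of *rabe* is /e/ (a vowel), it takes -oso, giving *rabeoso*.
The plural form *rabeoso*: last vowel = /o/, a non-high vowel → -ba → *rabeosoba*.
Since the last vowel of the definite form *rabeosoba* is /a/ (a back vowel), it takes -ata, giving *rabeosobaata*.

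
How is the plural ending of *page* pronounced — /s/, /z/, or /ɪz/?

/ɪz/

The stem *page* ends in a sibilant (/s, z, ʃ, ʒ, tʃ, dʒ/).
The plural suffix surfaces as /ɪz/ after sibilants, /s/ after other voiceless consonants, and /z/ after other voiced sounds.
So the plural -s on *page* is pronounced /ɪz/.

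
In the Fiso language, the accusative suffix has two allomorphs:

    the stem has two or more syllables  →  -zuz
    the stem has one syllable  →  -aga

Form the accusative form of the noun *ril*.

rilaga

*ril* (one syllable) → -aga → *rilaga*.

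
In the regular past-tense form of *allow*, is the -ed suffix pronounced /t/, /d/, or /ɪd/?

The stem *allow* ends in a voiced sound other than /d/.
The -ed suffix is realized as /ɪd/ after /t, d/; as /t/ after other voiceless consonants; and as /d/ after other voiced sounds.
So -ed on *allow* is pronounced /d/.

/d/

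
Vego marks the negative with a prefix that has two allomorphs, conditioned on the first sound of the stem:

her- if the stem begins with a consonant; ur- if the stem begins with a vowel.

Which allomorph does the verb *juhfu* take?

*juhfu*: first sound = /j/, a consonant → her-.

her-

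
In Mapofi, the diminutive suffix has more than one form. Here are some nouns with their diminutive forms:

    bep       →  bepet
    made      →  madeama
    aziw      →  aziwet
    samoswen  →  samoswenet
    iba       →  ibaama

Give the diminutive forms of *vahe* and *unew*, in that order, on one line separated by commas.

The alternation tracks the final sound of the stem — -et when the stem ends in a consonant (*bep*, *aziw*, *samoswen*); -ama when the stem ends in a vowel (*made*, *iba*).
Since the final sound of *vahe* is /e/ (a vowel), it takes -ama, giving *vaheama*.
*unew* — final sound /w/ (a consonant) → -et → *unewet*.

vaheama, unewet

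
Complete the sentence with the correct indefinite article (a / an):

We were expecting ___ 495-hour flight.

The indefinite article is chosen by the initial *sound* of the following word, not its spelling.
The number *495* is spoken "four hundred …", beginning with /fɔr/ — a consonant sound.
So the article is *a*: We were expecting a 495-hour flight.

a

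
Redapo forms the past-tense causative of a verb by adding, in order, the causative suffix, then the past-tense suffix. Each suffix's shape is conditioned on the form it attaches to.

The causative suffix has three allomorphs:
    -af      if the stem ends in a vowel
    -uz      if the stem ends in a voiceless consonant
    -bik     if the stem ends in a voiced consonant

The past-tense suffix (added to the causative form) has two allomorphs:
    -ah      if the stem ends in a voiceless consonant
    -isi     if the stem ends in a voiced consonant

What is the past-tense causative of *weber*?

*weber*: final sound = /r/, a voiced consonant → -bik → *weberbik*.
Since the final consonant of the causative form *weberbik* is /k/ (voiceless), it takes -ah, giving *weberbikah*.

weberbikah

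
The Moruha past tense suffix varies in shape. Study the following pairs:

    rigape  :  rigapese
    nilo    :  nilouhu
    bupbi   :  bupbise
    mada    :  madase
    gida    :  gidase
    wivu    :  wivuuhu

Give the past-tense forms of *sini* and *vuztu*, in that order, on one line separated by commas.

sinise, vuztuuhu

The alternation tracks the last vowel of the stem — -uhu when the last vowel of the stem is a rounded vowel (*nilo*, *wivu*); -se when the last vowel of the stem is an unrounded vowel (*rigape*, *bupbi*, *mada*, *gida*).
The last vowel of *sini* is /i/, which is an unrounded vowel, so the suffix is -se, giving *sinise*.
*vuztu* — last vowel /u/ (a rounded vowel) → -uhu → *vuztuuhu*.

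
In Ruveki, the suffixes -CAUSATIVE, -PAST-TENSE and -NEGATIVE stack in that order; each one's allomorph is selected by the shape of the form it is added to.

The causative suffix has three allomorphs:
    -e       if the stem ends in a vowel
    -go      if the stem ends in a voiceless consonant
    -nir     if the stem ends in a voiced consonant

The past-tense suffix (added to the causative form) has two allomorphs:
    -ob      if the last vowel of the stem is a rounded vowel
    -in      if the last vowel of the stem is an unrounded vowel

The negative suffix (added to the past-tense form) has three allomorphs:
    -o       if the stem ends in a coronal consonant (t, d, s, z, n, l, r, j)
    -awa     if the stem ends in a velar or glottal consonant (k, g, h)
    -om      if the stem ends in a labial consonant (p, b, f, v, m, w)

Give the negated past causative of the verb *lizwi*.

*lizwi* — final sound /i/ (a vowel) → -e → *lizwie*.
The last vowel of the causative form *lizwie* is /e/, which is an unrounded vowel, so the past-tense suffix is -in, giving *lizwiein*.
The past-tense form *lizwiein* — final consonant /n/ (coronal) → -o → *lizwieino*.

lizwieino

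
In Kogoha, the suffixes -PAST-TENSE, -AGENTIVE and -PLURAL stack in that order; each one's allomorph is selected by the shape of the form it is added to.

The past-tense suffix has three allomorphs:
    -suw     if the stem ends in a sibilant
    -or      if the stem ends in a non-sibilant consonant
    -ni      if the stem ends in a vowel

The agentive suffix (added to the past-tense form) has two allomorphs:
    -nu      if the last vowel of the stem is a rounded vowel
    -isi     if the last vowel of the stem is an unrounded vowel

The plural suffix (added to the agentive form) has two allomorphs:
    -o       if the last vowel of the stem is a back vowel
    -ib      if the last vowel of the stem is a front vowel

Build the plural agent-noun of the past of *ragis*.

ragissuwnuo

*ragis* — final sound /s/ (a sibilant) → -suw → *ragissuw*.
The past-tense form *ragissuw* — last vowel /u/ (a rounded vowel) → -nu → *ragissuwnu*.
The agentive form *ragissuwnu* — last vowel /u/ (a back vowel) → -o → *ragissuwnuo*.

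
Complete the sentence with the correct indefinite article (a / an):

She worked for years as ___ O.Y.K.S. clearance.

an

The indefinite article is chosen by the initial *sound* of the following word, not its spelling.
The initialism *O.Y.K.S.* is read letter by letter; the first letter, O, is pronounced /oʊ/, which begins with a vowel sound.
So the article is *an*: She worked for years as an O.Y.K.S. clearance.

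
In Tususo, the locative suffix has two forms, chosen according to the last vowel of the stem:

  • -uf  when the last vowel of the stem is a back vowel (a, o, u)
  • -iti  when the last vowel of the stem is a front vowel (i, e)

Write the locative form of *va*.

vauf

Since the last vowel of *va* is /a/ (a back vowel), it takes -uf, giving *vauf*.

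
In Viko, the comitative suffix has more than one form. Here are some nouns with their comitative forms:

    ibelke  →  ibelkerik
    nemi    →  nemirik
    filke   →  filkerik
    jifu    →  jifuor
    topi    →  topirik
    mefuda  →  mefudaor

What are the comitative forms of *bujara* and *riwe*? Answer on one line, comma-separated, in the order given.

bujaraor, riwerik

Looking at the last vowel of each stem: -rik when the last vowel of the stem is a front vowel (*ibelke*, *nemi*, *filke*, *topi*); -or when the last vowel of the stem is a back vowel (*jifu*, *mefuda*).
*bujara* — last vowel /a/ (a back vowel) → -or → *bujaraor*.
*riwe*: last vowel = /e/, a front vowel → -rik → *riwerik*.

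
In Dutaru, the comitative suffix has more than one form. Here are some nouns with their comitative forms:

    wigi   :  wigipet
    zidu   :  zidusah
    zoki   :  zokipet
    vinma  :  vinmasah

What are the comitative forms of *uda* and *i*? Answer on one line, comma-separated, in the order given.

udasah, ipet

The alternation tracks the last vowel of the stem — -pet when the last vowel of the stem is a front vowel (*wigi*, *zoki*); -sah when the last vowel of the stem is a back vowel (*zidu*, *vinma*).
*uda* — last vowel /a/ (a back vowel) → -sah → *udasah*.
Since the last vowel of *i* is /i/ (a front vowel), it takes -pet, giving *ipet*.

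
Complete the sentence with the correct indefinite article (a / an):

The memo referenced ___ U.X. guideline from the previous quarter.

The indefinite article is chosen by the initial *sound* of the following word, not its spelling.
The initialism *U.X.* is read letter by letter; the first letter, U, is pronounced /juː/, which begins with a consonant sound.
So the article is *a*: The memo referenced a U.X. guideline from the previous quarter.

a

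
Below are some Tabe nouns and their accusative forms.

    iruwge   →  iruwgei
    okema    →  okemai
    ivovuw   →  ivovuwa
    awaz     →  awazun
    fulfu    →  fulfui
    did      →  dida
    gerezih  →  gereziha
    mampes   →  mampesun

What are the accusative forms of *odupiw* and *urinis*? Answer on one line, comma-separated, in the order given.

odupiwa, urinisun

The suffix is conditioned by the final sound: -un when the stem ends in a sibilant (*awaz*, *mampes*); -a when the stem ends in a non-sibilant consonant (*ivovuw*, *did*, *gerezih*); -i when the stem ends in a vowel (*iruwge*, *okema*, *fulfu*).
*odupiw* — final sound /w/ (a non-sibilant consonant) → -a → *odupiwa*.
Since the final sound of *urinis* is /s/ (a sibilant), it takes -un, giving *urinisun*.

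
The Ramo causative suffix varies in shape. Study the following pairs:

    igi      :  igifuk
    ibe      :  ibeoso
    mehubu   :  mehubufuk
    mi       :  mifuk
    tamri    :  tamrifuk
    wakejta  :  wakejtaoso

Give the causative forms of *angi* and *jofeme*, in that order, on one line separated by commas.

angifuk, jofemeoso

The pattern is height harmony: -fuk when the last vowel of the stem is a high vowel (*igi*, *mehubu*, *mi*, *tamri*); -oso when the last vowel of the stem is a non-high vowel (*ibe*, *wakejta*).
*angi*: last vowel = /i/, a high vowel → -fuk → *angifuk*.
Since the last vowel of *jofeme* is /e/ (a non-high vowel), it takes -oso, giving *jofemeoso*.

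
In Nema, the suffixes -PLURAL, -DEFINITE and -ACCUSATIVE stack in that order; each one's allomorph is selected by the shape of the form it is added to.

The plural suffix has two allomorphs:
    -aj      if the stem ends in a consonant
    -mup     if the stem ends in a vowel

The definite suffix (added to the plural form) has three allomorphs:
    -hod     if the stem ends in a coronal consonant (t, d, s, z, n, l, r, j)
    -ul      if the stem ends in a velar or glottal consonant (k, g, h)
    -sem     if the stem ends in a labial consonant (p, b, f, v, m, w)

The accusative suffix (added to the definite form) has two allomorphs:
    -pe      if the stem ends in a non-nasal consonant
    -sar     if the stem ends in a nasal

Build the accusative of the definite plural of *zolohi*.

*zolohi*: final sound = /i/, a vowel → -mup → *zolohimup*.
The final consonant of the plural form *zolohimup* is /p/, which is labial, so the definite suffix is -sem, giving *zolohimupsem*.
The definite form *zolohimupsem* — final consonant /m/ (a nasal) → -sar → *zolohimupsemsar*.

zolohimupsemsar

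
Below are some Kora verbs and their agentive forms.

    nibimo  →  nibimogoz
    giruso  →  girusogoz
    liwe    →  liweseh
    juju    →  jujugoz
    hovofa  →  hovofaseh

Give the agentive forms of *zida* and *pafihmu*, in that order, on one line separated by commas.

The pattern is rounding harmony: -goz when the last vowel of the stem is a rounded vowel (*nibimo*, *giruso*, *juju*); -seh when the last vowel of the stem is an unrounded vowel (*liwe*, *hovofa*).
Since the last vowel of *zida* is /a/ (an unrounded vowel), it takes -seh, giving *zidaseh*.
The last vowel of *pafihmu* is /u/, which is a rounded vowel, so the suffix is -goz, giving *pafihmugoz*.

zidaseh, pafihmugoz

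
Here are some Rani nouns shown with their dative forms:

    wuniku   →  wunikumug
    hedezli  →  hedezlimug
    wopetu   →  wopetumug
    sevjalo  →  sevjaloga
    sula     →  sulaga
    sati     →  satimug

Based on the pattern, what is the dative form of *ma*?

The alternation tracks the last vowel of the stem — -mug when the last vowel of the stem is a high vowel (*wuniku*, *hedezli*, *wopetu*, *sati*); -ga when the last vowel of the stem is a non-high vowel (*sevjalo*, *sula*).
The last vowel of *ma* is /a/, which is a non-high vowel, so the suffix is -ga, giving *maga*.

maga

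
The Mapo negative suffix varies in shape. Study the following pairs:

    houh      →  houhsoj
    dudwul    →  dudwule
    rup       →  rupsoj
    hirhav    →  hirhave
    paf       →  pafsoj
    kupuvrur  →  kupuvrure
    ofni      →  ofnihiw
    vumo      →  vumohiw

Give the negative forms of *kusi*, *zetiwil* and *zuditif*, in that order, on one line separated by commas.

Looking at the final sound of each stem: -soj when the stem ends in a voiceless consonant (*houh*, *rup*, *paf*); -e when the stem ends in a voiced consonant (*dudwul*, *hirhav*, *kupuvrur*); -hiw when the stem ends in a vowel (*ofni*, *vumo*).
*kusi* — final sound /i/ (a vowel) → -hiw → *kusihiw*.
*zetiwil* — final sound /l/ (a voiced consonant) → -e → *zetiwile*.
Since the final sound of *zuditif* is /f/ (a voiceless consonant), it takes -soj, giving *zuditifsoj*.

kusihiw, zetiwile, zuditifsoj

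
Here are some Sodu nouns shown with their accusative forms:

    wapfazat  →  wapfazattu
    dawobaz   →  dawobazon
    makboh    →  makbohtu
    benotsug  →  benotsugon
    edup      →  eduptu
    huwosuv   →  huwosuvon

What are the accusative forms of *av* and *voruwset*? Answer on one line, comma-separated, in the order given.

The pattern is voicing of the final consonant: -tu when the stem ends in a voiceless consonant (*wapfazat*, *makboh*, *edup*); -on when the stem ends in a voiced consonant (*dawobaz*, *benotsug*, *huwosuv*).
*av* — final consonant /v/ (voiced) → -on → *avon*.
The final consonant of *voruwset* is /t/, which is voiceless, so the suffix is -tu, giving *voruwsettu*.

avon, voruwsettu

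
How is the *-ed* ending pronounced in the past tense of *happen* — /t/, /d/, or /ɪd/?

The stem *happen* ends in a voiced sound other than /d/.
The -ed suffix is realized as /ɪd/ after /t, d/; as /t/ after other voiceless consonants; and as /d/ after other voiced sounds.
So -ed on *happen* is pronounced /d/.

/d/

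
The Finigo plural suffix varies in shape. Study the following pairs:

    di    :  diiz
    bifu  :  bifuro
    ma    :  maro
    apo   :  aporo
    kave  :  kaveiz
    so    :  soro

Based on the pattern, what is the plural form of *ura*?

The suffix is conditioned by the last vowel: -iz when the last vowel of the stem is a front vowel (*di*, *kave*); -ro when the last vowel of the stem is a back vowel (*bifu*, *ma*, *apo*, *so*).
*ura*: last vowel = /a/, a back vowel → -ro → *uraro*.

uraro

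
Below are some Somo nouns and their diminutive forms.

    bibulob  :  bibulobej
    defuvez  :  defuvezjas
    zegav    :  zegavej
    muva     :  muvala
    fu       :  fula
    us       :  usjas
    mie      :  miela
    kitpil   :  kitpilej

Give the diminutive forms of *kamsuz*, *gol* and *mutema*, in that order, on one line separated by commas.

kamsuzjas, golej, mutemala

The alternation tracks the final sound of the stem — -jas when the stem ends in a sibilant (*defuvez*, *us*); -ej when the stem ends in a non-sibilant consonant (*bibulob*, *zegav*, *kitpil*); -la when the stem ends in a vowel (*muva*, *fu*, *mie*).
Since the final sound of *kamsuz* is /z/ (a sibilant), it takes -jas, giving *kamsuzjas*.
Since the final sound of *gol* is /l/ (a non-sibilant consonant), it takes -ej, giving *golej*.
The final sound of *mutema* is /a/, which is a vowel, so the suffix is -la, giving *mutemala*.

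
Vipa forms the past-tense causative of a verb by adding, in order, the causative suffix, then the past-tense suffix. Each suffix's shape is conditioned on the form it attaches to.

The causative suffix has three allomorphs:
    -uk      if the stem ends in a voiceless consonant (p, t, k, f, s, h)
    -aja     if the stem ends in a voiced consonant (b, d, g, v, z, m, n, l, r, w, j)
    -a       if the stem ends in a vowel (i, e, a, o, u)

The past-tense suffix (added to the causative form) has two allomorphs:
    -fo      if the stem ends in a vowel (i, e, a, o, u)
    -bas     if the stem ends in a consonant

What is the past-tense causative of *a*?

The final sound of *a* is /a/, which is a vowel, so the causative suffix is -a, giving *aa*.
The causative form *aa* — final sound /a/ (a vowel) → -fo → *aafo*.

aafo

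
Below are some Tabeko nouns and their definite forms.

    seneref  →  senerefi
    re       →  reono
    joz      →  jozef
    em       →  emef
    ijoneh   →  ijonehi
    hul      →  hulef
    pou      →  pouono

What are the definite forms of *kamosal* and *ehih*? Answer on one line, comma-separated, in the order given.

kamosalef, ehihi

The alternation tracks the final sound of the stem — -i when the stem ends in a voiceless consonant (*seneref*, *ijoneh*); -ef when the stem ends in a voiced consonant (*joz*, *em*, *hul*); -ono when the stem ends in a vowel (*re*, *pou*).
*kamosal* — final sound /l/ (a voiced consonant) → -ef → *kamosalef*.
Since the final sound of *ehih* is /h/ (a voiceless consonant), it takes -i, giving *ehihi*.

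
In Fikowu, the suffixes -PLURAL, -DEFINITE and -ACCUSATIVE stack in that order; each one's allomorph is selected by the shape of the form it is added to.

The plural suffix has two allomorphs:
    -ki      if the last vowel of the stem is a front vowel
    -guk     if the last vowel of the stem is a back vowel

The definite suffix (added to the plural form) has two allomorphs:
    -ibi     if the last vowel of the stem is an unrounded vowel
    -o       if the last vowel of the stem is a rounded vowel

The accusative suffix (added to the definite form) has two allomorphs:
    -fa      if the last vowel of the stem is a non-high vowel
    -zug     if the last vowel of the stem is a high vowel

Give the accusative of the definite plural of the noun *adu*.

The last vowel of *adu* is /u/, which is a back vowel, so the plural suffix is -guk, giving *aduguk*.
The plural form *aduguk*: last vowel = /u/, a rounded vowel → -o → *aduguko*.
The definite form *aduguko* — last vowel /o/ (a non-high vowel) → -fa → *adugukofa*.

adugukofa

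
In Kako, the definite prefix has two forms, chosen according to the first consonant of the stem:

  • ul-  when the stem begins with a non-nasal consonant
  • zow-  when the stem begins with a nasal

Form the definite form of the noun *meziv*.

Since the first consonant of *meziv* is /m/ (a nasal), it takes zow-, giving *zowmeziv*.

zowmeziv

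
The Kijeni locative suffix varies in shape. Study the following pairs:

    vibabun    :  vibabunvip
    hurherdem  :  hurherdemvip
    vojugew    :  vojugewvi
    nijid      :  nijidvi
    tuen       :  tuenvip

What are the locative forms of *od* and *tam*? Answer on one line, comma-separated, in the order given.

odvi, tamvip

Looking at the final consonant of each stem: -vip when the stem ends in a nasal (*vibabun*, *hurherdem*, *tuen*); -vi when the stem ends in a non-nasal consonant (*vojugew*, *nijid*).
*od*: final consonant = /d/, non-nasal → -vi → *odvi*.
The final consonant of *tam* is /m/, which is a nasal, so the suffix is -vip, giving *tamvip*.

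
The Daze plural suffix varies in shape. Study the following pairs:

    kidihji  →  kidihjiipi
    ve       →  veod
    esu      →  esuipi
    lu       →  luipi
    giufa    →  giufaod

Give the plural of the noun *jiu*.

The suffix is conditioned by the last vowel: -ipi when the last vowel of the stem is a high vowel (*kidihji*, *esu*, *lu*); -od when the last vowel of the stem is a non-high vowel (*ve*, *giufa*).
*jiu* — last vowel /u/ (a high vowel) → -ipi → *jiuipi*.

jiuipi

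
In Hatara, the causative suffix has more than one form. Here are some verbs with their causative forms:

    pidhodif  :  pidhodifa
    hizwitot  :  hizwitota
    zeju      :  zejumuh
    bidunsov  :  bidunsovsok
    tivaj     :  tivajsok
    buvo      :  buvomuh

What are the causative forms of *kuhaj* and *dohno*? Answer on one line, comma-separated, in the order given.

kuhajsok, dohnomuh

The pattern is voicing of the final sound: -a when the stem ends in a voiceless consonant (*pidhodif*, *hizwitot*); -sok when the stem ends in a voiced consonant (*bidunsov*, *tivaj*); -muh when the stem ends in a vowel (*zeju*, *buvo*).
Since the final sound of *kuhaj* is /j/ (a voiced consonant), it takes -sok, giving *kuhajsok*.
Since the final sound of *dohno* is /o/ (a vowel), it takes -muh, giving *dohnomuh*.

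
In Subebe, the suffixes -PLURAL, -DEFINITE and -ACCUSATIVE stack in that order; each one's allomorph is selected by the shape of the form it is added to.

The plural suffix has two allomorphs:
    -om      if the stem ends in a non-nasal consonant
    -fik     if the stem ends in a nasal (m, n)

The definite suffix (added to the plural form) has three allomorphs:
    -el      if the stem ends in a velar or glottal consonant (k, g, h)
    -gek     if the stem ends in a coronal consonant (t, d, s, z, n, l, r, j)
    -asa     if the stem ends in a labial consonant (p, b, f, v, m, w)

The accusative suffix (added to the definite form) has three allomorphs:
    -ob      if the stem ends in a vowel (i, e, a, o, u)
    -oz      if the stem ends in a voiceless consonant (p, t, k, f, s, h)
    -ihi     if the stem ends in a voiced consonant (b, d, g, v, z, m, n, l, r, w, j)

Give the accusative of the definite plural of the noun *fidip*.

fidipomasaob

The final consonant of *fidip* is /p/, which is non-nasal, so the plural suffix is -om, giving *fidipom*.
Since the final consonant of the plural form *fidipom* is /m/ (labial), it takes -asa, giving *fidipomasa*.
The definite form *fidipomasa* — final sound /a/ (a vowel) → -ob → *fidipomasaob*.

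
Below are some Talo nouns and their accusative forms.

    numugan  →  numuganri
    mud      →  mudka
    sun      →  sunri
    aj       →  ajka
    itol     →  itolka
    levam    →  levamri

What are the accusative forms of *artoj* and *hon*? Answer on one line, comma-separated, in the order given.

The alternation tracks the final consonant of the stem — -ri when the stem ends in a nasal (*numugan*, *sun*, *levam*); -ka when the stem ends in a non-nasal consonant (*mud*, *aj*, *itol*).
*artoj* — final consonant /j/ (non-nasal) → -ka → *artojka*.
The final consonant of *hon* is /n/, which is a nasal, so the suffix is -ri, giving *honri*.

artojka, honri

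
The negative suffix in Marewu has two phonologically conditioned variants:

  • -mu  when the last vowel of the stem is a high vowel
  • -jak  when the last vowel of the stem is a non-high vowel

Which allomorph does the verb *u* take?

The last vowel of *u* is /u/, which is a high vowel, so the suffix is -mu.

-mu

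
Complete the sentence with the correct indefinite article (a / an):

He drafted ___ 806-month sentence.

The indefinite article is chosen by the initial *sound* of the following word, not its spelling.
The number *806* is spoken "eight hundred …", beginning with /eɪt/ — a vowel sound.
So the article is *an*: He drafted an 806-month sentence.

an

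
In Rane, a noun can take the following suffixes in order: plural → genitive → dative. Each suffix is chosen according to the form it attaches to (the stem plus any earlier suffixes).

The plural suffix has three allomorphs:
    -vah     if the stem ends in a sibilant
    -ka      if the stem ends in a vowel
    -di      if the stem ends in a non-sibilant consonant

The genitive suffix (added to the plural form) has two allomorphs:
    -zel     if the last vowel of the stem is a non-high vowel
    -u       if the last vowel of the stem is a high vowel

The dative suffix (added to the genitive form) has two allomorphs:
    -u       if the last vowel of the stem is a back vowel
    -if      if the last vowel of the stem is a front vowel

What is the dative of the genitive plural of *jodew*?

*jodew* — final sound /w/ (a non-sibilant consonant) → -di → *jodewdi*.
The plural form *jodewdi* — last vowel /i/ (a high vowel) → -u → *jodewdiu*.
The genitive form *jodewdiu*: last vowel = /u/, a back vowel → -u → *jodewdiuu*.

jodewdiuu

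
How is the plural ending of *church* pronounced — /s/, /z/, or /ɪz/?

/ɪz/

The stem *church* ends in a sibilant (/s, z, ʃ, ʒ, tʃ, dʒ/).
The plural suffix surfaces as /ɪz/ after sibilants, /s/ after other voiceless consonants, and /z/ after other voiced sounds.
So the plural -s on *church* is pronounced /ɪz/.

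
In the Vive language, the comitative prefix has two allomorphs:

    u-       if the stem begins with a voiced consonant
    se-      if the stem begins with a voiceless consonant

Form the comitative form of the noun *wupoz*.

*wupoz*: first consonant = /w/, voiced → u- → *uwupoz*.

uwupoz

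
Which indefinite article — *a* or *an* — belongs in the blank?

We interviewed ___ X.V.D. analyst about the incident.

an

The indefinite article is chosen by the initial *sound* of the following word, not its spelling.
The initialism *X.V.D.* is read letter by letter; the first letter, X, is pronounced /ɛks/, which begins with a vowel sound.
So the article is *an*: We interviewed an X.V.D. analyst about the incident.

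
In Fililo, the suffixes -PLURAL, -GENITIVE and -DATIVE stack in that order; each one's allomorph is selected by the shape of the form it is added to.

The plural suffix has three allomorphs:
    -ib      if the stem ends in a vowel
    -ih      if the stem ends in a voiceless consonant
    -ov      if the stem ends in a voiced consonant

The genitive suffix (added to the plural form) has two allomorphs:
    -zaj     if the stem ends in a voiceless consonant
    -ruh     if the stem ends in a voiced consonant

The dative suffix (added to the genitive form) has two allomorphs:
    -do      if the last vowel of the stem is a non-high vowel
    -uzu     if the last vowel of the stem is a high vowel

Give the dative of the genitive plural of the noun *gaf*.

gafihzajdo

*gaf*: final sound = /f/, a voiceless consonant → -ih → *gafih*.
Since the final consonant of the plural form *gafih* is /h/ (voiceless), it takes -zaj, giving *gafihzaj*.
The genitive form *gafihzaj*: last vowel = /a/, a non-high vowel → -do → *gafihzajdo*.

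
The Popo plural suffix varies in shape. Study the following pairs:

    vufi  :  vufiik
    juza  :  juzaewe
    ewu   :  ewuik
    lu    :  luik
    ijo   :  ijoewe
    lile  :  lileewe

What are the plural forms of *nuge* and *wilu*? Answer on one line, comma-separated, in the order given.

The alternation tracks the last vowel of the stem — -ik when the last vowel of the stem is a high vowel (*vufi*, *ewu*, *lu*); -ewe when the last vowel of the stem is a non-high vowel (*juza*, *ijo*, *lile*).
*nuge* — last vowel /e/ (a non-high vowel) → -ewe → *nugeewe*.
The last vowel of *wilu* is /u/, which is a high vowel, so the suffix is -ik, giving *wiluik*.

nugeewe, wiluik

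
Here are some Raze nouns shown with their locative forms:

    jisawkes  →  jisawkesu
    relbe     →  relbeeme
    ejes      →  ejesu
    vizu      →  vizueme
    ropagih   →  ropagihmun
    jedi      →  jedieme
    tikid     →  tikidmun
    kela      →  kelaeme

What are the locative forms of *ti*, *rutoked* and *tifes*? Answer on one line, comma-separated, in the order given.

The pattern is sibilance of the final sound: -u when the stem ends in a sibilant (*jisawkes*, *ejes*); -mun when the stem ends in a non-sibilant consonant (*ropagih*, *tikid*); -eme when the stem ends in a vowel (*relbe*, *vizu*, *jedi*, *kela*).
*ti*: final sound = /i/, a vowel → -eme → *tieme*.
*rutoked* — final sound /d/ (a non-sibilant consonant) → -mun → *rutokedmun*.
*tifes* — final sound /s/ (a sibilant) → -u → *tifesu*.

tieme, rutokedmun, tifesu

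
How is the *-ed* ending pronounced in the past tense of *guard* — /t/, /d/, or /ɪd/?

The stem *guard* ends in /t/ or /d/.
The -ed suffix is realized as /ɪd/ after /t, d/; as /t/ after other voiceless consonants; and as /d/ after other voiced sounds.
So -ed on *guard* is pronounced /ɪd/.

/ɪd/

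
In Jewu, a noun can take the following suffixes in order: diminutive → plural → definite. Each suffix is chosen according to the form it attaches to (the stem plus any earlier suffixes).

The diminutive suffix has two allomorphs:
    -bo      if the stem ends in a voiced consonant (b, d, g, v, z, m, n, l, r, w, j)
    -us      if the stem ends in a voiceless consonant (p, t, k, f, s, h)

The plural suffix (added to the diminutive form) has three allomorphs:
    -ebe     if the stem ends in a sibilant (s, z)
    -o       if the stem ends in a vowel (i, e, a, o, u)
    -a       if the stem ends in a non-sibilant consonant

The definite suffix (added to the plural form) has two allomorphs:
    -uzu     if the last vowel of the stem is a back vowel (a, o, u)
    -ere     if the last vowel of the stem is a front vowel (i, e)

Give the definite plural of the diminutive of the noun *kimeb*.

kimebboouzu

Since the final consonant of *kimeb* is /b/ (voiced), it takes -bo, giving *kimebbo*.
The final sound of the diminutive form *kimebbo* is /o/, which is a vowel, so the plural suffix is -o, giving *kimebboo*.
Since the last vowel of the plural form *kimebboo* is /o/ (a back vowel), it takes -uzu, giving *kimebboouzu*.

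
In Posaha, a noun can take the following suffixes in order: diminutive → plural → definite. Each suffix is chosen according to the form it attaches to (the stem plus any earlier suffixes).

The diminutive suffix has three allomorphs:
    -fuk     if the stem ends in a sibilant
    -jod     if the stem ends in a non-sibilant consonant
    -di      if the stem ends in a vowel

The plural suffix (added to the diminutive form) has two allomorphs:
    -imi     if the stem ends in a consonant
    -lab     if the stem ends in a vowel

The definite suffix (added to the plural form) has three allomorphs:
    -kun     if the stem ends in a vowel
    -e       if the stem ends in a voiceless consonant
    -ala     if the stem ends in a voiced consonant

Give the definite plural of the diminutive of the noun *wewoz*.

wewozfukimikun

*wewoz* — final sound /z/ (a sibilant) → -fuk → *wewozfuk*.
Since the final sound of the diminutive form *wewozfuk* is /k/ (a consonant), it takes -imi, giving *wewozfukimi*.
The final sound of the plural form *wewozfukimi* is /i/, which is a vowel, so the definite suffix is -kun, giving *wewozfukimikun*.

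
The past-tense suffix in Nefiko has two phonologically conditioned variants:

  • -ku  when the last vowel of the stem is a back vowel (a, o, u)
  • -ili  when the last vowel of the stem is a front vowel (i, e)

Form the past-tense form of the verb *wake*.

*wake*: last vowel = /e/, a front vowel → -ili → *wakeili*.

wakeili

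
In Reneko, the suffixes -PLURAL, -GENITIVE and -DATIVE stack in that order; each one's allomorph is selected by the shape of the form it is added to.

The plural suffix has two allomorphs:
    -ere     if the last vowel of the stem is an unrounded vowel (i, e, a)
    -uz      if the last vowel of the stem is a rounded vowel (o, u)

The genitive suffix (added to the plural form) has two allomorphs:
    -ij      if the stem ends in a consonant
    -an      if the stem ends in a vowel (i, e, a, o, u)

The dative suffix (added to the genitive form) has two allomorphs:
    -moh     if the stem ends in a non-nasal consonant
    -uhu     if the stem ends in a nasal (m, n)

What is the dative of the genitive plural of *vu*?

The last vowel of *vu* is /u/, which is a rounded vowel, so the plural suffix is -uz, giving *vuuz*.
Since the final sound of the plural form *vuuz* is /z/ (a consonant), it takes -ij, giving *vuuzij*.
Since the final consonant of the genitive form *vuuzij* is /j/ (non-nasal), it takes -moh, giving *vuuzijmoh*.

vuuzijmoh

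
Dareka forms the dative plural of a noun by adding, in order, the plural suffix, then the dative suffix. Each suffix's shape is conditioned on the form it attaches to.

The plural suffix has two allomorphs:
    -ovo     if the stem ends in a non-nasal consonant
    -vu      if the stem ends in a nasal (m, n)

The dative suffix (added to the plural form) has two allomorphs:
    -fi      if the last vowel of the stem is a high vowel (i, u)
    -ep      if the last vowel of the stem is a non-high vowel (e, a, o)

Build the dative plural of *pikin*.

*pikin*: final consonant = /n/, a nasal → -vu → *pikinvu*.
The plural form *pikinvu*: last vowel = /u/, a high vowel → -fi → *pikinvufi*.

pikinvufi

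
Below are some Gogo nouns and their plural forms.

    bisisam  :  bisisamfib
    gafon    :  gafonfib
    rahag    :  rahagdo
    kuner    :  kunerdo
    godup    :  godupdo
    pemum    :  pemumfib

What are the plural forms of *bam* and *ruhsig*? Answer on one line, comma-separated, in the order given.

The alternation tracks the final consonant of the stem — -fib when the stem ends in a nasal (*bisisam*, *gafon*, *pemum*); -do when the stem ends in a non-nasal consonant (*rahag*, *kuner*, *godup*).
The final consonant of *bam* is /m/, which is a nasal, so the suffix is -fib, giving *bamfib*.
*ruhsig* — final consonant /g/ (non-nasal) → -do → *ruhsigdo*.

bamfib, ruhsigdo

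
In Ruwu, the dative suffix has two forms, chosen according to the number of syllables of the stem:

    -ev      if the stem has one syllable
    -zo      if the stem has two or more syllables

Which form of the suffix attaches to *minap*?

With 2 syllables, *minap* takes -zo.

-zo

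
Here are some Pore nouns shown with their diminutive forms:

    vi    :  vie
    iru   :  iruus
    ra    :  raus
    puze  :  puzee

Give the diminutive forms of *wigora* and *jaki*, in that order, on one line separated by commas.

The alternation tracks the last vowel of the stem — -e when the last vowel of the stem is a front vowel (*vi*, *puze*); -us when the last vowel of the stem is a back vowel (*iru*, *ra*).
Since the last vowel of *wigora* is /a/ (a back vowel), it takes -us, giving *wigoraus*.
The last vowel of *jaki* is /i/, which is a front vowel, so the suffix is -e, giving *jakie*.

wigoraus, jakie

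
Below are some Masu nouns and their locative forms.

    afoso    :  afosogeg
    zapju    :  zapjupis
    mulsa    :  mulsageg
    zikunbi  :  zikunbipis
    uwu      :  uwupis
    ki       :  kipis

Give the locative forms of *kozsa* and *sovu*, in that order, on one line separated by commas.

Looking at the last vowel of each stem: -pis when the last vowel of the stem is a high vowel (*zapju*, *zikunbi*, *uwu*, *ki*); -geg when the last vowel of the stem is a non-high vowel (*afoso*, *mulsa*).
Since the last vowel of *kozsa* is /a/ (a non-high vowel), it takes -geg, giving *kozsageg*.
*sovu*: last vowel = /u/, a high vowel → -pis → *sovupis*.

kozsageg, sovupis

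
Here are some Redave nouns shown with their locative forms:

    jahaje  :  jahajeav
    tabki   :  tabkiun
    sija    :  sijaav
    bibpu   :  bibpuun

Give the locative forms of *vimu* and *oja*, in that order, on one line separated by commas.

vimuun, ojaav

Looking at the last vowel of each stem: -un when the last vowel of the stem is a high vowel (*tabki*, *bibpu*); -av when the last vowel of the stem is a non-high vowel (*jahaje*, *sija*).
*vimu* — last vowel /u/ (a high vowel) → -un → *vimuun*.
*oja*: last vowel = /a/, a non-high vowel → -av → *ojaav*.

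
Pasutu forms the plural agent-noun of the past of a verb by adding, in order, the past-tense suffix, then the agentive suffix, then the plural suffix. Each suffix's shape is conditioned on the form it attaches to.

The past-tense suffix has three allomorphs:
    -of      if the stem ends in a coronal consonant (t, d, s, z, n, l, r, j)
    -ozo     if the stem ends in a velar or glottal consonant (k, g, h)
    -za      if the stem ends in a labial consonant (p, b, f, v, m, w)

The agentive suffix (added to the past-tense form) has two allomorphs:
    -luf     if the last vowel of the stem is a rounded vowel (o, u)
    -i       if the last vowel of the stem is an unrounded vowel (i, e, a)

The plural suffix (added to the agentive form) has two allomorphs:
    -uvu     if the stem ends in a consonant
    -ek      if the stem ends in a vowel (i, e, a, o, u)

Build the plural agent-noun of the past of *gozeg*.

The final consonant of *gozeg* is /g/, which is velar/glottal, so the past-tense suffix is -ozo, giving *gozegozo*.
The past-tense form *gozegozo*: last vowel = /o/, a rounded vowel → -luf → *gozegozoluf*.
The final sound of the agentive form *gozegozoluf* is /f/, which is a consonant, so the plural suffix is -uvu, giving *gozegozolufuvu*.

gozegozolufuvu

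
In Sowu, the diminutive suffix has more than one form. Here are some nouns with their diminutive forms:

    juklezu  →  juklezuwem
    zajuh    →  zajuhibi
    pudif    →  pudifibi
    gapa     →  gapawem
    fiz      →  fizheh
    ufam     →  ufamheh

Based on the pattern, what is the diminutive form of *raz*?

razheh

The pattern is voicing of the final sound: -ibi when the stem ends in a voiceless consonant (*zajuh*, *pudif*); -heh when the stem ends in a voiced consonant (*fiz*, *ufam*); -wem when the stem ends in a vowel (*juklezu*, *gapa*).
Since the final sound of *raz* is /z/ (a voiced consonant), it takes -heh, giving *razheh*.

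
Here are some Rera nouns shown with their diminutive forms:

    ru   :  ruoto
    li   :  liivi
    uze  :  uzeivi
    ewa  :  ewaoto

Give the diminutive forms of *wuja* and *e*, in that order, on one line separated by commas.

wujaoto, eivi

The pattern is front/back vowel harmony: -ivi when the last vowel of the stem is a front vowel (*li*, *uze*); -oto when the last vowel of the stem is a back vowel (*ru*, *ewa*).
Since the last vowel of *wuja* is /a/ (a back vowel), it takes -oto, giving *wujaoto*.
The last vowel of *e* is /e/, which is a front vowel, so the suffix is -ivi, giving *eivi*.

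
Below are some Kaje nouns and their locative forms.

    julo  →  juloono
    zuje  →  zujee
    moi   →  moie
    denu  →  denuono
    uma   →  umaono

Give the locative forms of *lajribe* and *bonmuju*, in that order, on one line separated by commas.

lajribee, bonmujuono

The alternation tracks the last vowel of the stem — -e when the last vowel of the stem is a front vowel (*zuje*, *moi*); -ono when the last vowel of the stem is a back vowel (*julo*, *denu*, *uma*).
*lajribe*: last vowel = /e/, a front vowel → -e → *lajribee*.
The last vowel of *bonmuju* is /u/, which is a back vowel, so the suffix is -ono, giving *bonmujuono*.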